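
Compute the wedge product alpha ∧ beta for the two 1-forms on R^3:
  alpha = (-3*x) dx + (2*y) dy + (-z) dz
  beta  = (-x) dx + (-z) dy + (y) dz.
alpha ∧ beta = (x*(2*y + 3*z)) dx ∧ dy + (-x*(3*y + z)) dx ∧ dz + (2*y^2 - z^2) dy ∧ dz

Distribute the wedge, using dx_i ∧ dx_j = -dx_j ∧ dx_i and dx_i ∧ dx_i = 0. For each pair (i, j) with i < j, the coefficient of dx_i ∧ dx_j in alpha ∧ beta is (alpha_i * beta_j - alpha_j * beta_i). Collecting: alpha ∧ beta = (x*(2*y + 3*z)) dx ∧ dy + (-x*(3*y + z)) dx ∧ dz + (2*y^2 - z^2) dy ∧ dz.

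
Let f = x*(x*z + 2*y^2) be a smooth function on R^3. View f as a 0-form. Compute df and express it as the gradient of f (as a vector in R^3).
df = (2*x*z + 2*y^2) dx + (4*x*y) dy + (x^2) dz; grad f = (2*x*z + 2*y^2, 4*x*y, x^2)

For a 0-form f, d f = (∂f/∂x) dx + (∂f/∂y) dy + (∂f/∂z) dz. The components of the vector representation are exactly the entries of grad f in Cartesian coordinates:
  ∂f/∂x = 2*x*z + 2*y^2
  ∂f/∂y = 4*x*y
  ∂f/∂z = x^2.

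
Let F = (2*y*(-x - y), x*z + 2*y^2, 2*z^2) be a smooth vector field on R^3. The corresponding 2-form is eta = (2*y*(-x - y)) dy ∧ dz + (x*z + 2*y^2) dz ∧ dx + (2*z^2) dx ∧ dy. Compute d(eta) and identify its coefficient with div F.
d(eta) = (2*y + 4*z) dx ∧ dy ∧ dz; div F = 2*y + 4*z

For a 2-form in R^3 of the form above, applying d gives a 3-form with coefficient ∂P/∂x + ∂Q/∂y + ∂R/∂z:
  ∂P/∂x = -2*y
  ∂Q/∂y = 4*y
  ∂R/∂z = 4*z
Sum = 2*y + 4*z, which is exactly div F.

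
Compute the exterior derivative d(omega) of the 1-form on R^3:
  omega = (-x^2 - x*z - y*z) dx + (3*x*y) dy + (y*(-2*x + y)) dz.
d(omega) = (3*y + z) dx ∧ dy + (x - y) dx ∧ dz + (-2*x + 2*y) dy ∧ dz

For a 1-form omega = sum_i f_i dx_i, the exterior derivative is
  d(omega) = sum_{i < j} (∂f_j/∂x_i - ∂f_i/∂x_j) dx_i ∧ dx_j.
  coefficient of dx ∧ dy: ∂f_2/∂x - ∂f_1/∂y = ∂(3*x*y)/∂x - ∂(-x^2 - x*z - y*z)/∂y = 3*y + z
  coefficient of dx ∧ dz: ∂f_3/∂x - ∂f_1/∂z = ∂(y*(-2*x + y))/∂x - ∂(-x^2 - x*z - y*z)/∂z = x - y
  coefficient of dy ∧ dz: ∂f_3/∂y - ∂f_2/∂z = ∂(y*(-2*x + y))/∂y - ∂(3*x*y)/∂z = -2*x + 2*y
Assembling: d(omega) = (3*y + z) dx ∧ dy + (x - y) dx ∧ dz + (-2*x + 2*y) dy ∧ dz.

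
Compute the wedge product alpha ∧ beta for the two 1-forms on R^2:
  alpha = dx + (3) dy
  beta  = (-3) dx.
alpha ∧ beta = (9) dx ∧ dy

Distribute the wedge, using dx_i ∧ dx_j = -dx_j ∧ dx_i and dx_i ∧ dx_i = 0. For each pair (i, j) with i < j, the coefficient of dx_i ∧ dx_j in alpha ∧ beta is (alpha_i * beta_j - alpha_j * beta_i). Collecting: alpha ∧ beta = (9) dx ∧ dy.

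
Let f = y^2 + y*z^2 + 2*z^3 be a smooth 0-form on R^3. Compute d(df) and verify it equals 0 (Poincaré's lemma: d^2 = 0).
d(df) = 0

Step 1: df = sum_i (∂f/∂x_i) dx_i = (0) dx + (2*y + z^2) dy + (2*z*(y + 3*z)) dz.
Step 2: Apply d again. Using the 1-form formula, the coefficient of dx ∧ dy in d(df) is ∂^2 f/∂x ∂y - ∂^2 f/∂y ∂x = (0) - (0) = 0 (equality of mixed partials for smooth f).
Similarly for dx ∧ dz and dy ∧ dz — all coefficients vanish. So d(df) = 0.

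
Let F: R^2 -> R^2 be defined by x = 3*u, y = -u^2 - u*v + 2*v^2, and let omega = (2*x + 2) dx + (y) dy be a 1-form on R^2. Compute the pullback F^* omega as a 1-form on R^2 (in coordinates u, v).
F^* omega = (2*u^3 + 3*u^2*v - 3*u*v^2 + 18*u - 2*v^3 + 6) du + (u^3 - 3*u^2*v - 6*u*v^2 + 8*v^3) dv

Using F^*(f dg) = (f ∘ F) d(g ∘ F), substitute each coordinate x_i by F_i(u, v) in f_i, and replace dx_i by d F_i = (∂F_i/∂u) du + (∂F_i/∂v) dv.
  For the x component: f_1(F) = 6*u + 2; d F_1 = (3) du + (0) dv
  For the y component: f_2(F) = -u^2 - u*v + 2*v^2; d F_2 = (-2*u - v) du + (-u + 4*v) dv
Combining and collecting du, dv coefficients:
  coeff of du: 2*u^3 + 3*u^2*v - 3*u*v^2 + 18*u - 2*v^3 + 6
  coeff of dv: u^3 - 3*u^2*v - 6*u*v^2 + 8*v^3
F^* omega = (2*u^3 + 3*u^2*v - 3*u*v^2 + 18*u - 2*v^3 + 6) du + (u^3 - 3*u^2*v - 6*u*v^2 + 8*v^3) dv.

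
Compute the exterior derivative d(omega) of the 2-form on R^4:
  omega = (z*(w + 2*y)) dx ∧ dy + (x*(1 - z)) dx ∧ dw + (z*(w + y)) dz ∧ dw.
d(omega) = (w + 2*y) dx ∧ dy ∧ dz + (z) dx ∧ dy ∧ dw + (x) dx ∧ dz ∧ dw + (z) dy ∧ dz ∧ dw

For a 2-form omega = sum_{i<j} g_{ij} dx_i ∧ dx_j, the exterior derivative is
  d(omega) = sum_{i<j} d(g_{ij}) ∧ dx_i ∧ dx_j = sum_{i<j, k} (∂g_{ij}/∂x_k) dx_k ∧ dx_i ∧ dx_j.
Expand each term, using dx_k ∧ dx_i ∧ dx_j = sgn(permutation) dx_{(a)} ∧ dx_{(b)} ∧ dx_{(c)} with (a < b < c) sorted:
  d(z*(w + 2*y)) includes (∂/∂z)(z*(w + 2*y)) dz = (w + 2*y) dz, which multiplied by dx ∧ dy gives (w + 2*y) dx ∧ dy ∧ dz
  d(z*(w + 2*y)) includes (∂/∂w)(z*(w + 2*y)) dw = (z) dw, which multiplied by dx ∧ dy gives (z) dx ∧ dy ∧ dw
  d(x*(1 - z)) includes (∂/∂z)(x*(1 - z)) dz = (-x) dz, which multiplied by dx ∧ dw gives (x) dx ∧ dz ∧ dw
  d(z*(w + y)) includes (∂/∂y)(z*(w + y)) dy = (z) dy, which multiplied by dz ∧ dw gives (z) dy ∧ dz ∧ dw
Collecting like 3-forms: d(omega) = (w + 2*y) dx ∧ dy ∧ dz + (z) dx ∧ dy ∧ dw + (x) dx ∧ dz ∧ dw + (z) dy ∧ dz ∧ dw.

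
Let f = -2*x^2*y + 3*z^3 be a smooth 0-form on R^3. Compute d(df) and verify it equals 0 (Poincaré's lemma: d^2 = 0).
d(df) = 0

Step 1: df = sum_i (∂f/∂x_i) dx_i = (-4*x*y) dx + (-2*x^2) dy + (9*z^2) dz.
Step 2: Apply d again. Using the 1-form formula, the coefficient of dx ∧ dy in d(df) is ∂^2 f/∂x ∂y - ∂^2 f/∂y ∂x = (-4*x) - (-4*x) = 0 (equality of mixed partials for smooth f).
Similarly for dx ∧ dz and dy ∧ dz — all coefficients vanish. So d(df) = 0.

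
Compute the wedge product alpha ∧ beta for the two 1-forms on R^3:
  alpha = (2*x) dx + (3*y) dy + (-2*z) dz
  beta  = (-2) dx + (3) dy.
alpha ∧ beta = (6*x + 6*y) dx ∧ dy + (-4*z) dx ∧ dz + (6*z) dy ∧ dz

Distribute the wedge, using dx_i ∧ dx_j = -dx_j ∧ dx_i and dx_i ∧ dx_i = 0. For each pair (i, j) with i < j, the coefficient of dx_i ∧ dx_j in alpha ∧ beta is (alpha_i * beta_j - alpha_j * beta_i). Collecting: alpha ∧ beta = (6*x + 6*y) dx ∧ dy + (-4*z) dx ∧ dz + (6*z) dy ∧ dz.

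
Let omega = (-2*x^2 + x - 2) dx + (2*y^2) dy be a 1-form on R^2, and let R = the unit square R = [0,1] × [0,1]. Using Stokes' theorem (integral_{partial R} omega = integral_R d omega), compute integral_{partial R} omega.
integral_(partial R) omega = 0

Stokes: integral_partial_R omega = integral_R d omega with d omega = (∂Q/∂x - ∂P/∂y) dx ∧ dy.
  ∂Q/∂x = 0
  ∂P/∂y = 0
  integrand = ∂Q/∂x - ∂P/∂y = 0.
Integrating over R: integral_0^1 integral_0^1 (0) dx dy = 0.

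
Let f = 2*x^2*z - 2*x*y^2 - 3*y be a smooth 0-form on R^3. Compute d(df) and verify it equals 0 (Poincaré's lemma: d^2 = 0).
d(df) = 0

Step 1: df = sum_i (∂f/∂x_i) dx_i = (4*x*z - 2*y^2) dx + (-4*x*y - 3) dy + (2*x^2) dz.
Step 2: Apply d again. Using the 1-form formula, the coefficient of dx ∧ dy in d(df) is ∂^2 f/∂x ∂y - ∂^2 f/∂y ∂x = (-4*y) - (-4*y) = 0 (equality of mixed partials for smooth f).
Similarly for dx ∧ dz and dy ∧ dz — all coefficients vanish. So d(df) = 0.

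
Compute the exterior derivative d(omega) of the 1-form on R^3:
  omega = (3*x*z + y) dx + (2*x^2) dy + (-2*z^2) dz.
d(omega) = (4*x - 1) dx ∧ dy + (-3*x) dx ∧ dz

For a 1-form omega = sum_i f_i dx_i, the exterior derivative is
  d(omega) = sum_{i < j} (∂f_j/∂x_i - ∂f_i/∂x_j) dx_i ∧ dx_j.
  coefficient of dx ∧ dy: ∂f_2/∂x - ∂f_1/∂y = ∂(2*x^2)/∂x - ∂(3*x*z + y)/∂y = 4*x - 1
  coefficient of dx ∧ dz: ∂f_3/∂x - ∂f_1/∂z = ∂(-2*z^2)/∂x - ∂(3*x*z + y)/∂z = -3*x
Assembling: d(omega) = (4*x - 1) dx ∧ dy + (-3*x) dx ∧ dz.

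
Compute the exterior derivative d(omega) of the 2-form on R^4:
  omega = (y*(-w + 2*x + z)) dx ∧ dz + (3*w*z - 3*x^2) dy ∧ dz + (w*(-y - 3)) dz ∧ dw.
d(omega) = (w - 8*x - z) dx ∧ dy ∧ dz + (-y) dx ∧ dz ∧ dw + (-w + 3*z) dy ∧ dz ∧ dw

For a 2-form omega = sum_{i<j} g_{ij} dx_i ∧ dx_j, the exterior derivative is
  d(omega) = sum_{i<j} d(g_{ij}) ∧ dx_i ∧ dx_j = sum_{i<j, k} (∂g_{ij}/∂x_k) dx_k ∧ dx_i ∧ dx_j.
Expand each term, using dx_k ∧ dx_i ∧ dx_j = sgn(permutation) dx_{(a)} ∧ dx_{(b)} ∧ dx_{(c)} with (a < b < c) sorted:
  d(y*(-w + 2*x + z)) includes (∂/∂y)(y*(-w + 2*x + z)) dy = (-w + 2*x + z) dy, which multiplied by dx ∧ dz gives (w - 2*x - z) dx ∧ dy ∧ dz
  d(y*(-w + 2*x + z)) includes (∂/∂w)(y*(-w + 2*x + z)) dw = (-y) dw, which multiplied by dx ∧ dz gives (-y) dx ∧ dz ∧ dw
  d(3*w*z - 3*x^2) includes (∂/∂x)(3*w*z - 3*x^2) dx = (-6*x) dx, which multiplied by dy ∧ dz gives (-6*x) dx ∧ dy ∧ dz
  d(3*w*z - 3*x^2) includes (∂/∂w)(3*w*z - 3*x^2) dw = (3*z) dw, which multiplied by dy ∧ dz gives (3*z) dy ∧ dz ∧ dw
  d(w*(-y - 3)) includes (∂/∂y)(w*(-y - 3)) dy = (-w) dy, which multiplied by dz ∧ dw gives (-w) dy ∧ dz ∧ dw
Collecting like 3-forms: d(omega) = (w - 8*x - z) dx ∧ dy ∧ dz + (-y) dx ∧ dz ∧ dw + (-w + 3*z) dy ∧ dz ∧ dw.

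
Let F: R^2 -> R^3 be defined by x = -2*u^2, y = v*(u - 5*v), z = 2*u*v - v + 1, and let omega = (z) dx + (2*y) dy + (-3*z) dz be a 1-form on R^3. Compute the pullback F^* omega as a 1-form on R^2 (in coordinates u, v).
F^* omega = (-8*u^2*v - 10*u*v^2 + 4*u*v - 4*u - 10*v^3 + 6*v^2 - 6*v) du + (-10*u^2*v - 30*u*v^2 + 12*u*v - 6*u + 100*v^3 - 3*v + 3) dv

Using F^*(f dg) = (f ∘ F) d(g ∘ F), substitute each coordinate x_i by F_i(u, v) in f_i, and replace dx_i by d F_i = (∂F_i/∂u) du + (∂F_i/∂v) dv.
  For the x component: f_1(F) = 2*u*v - v + 1; d F_1 = (-4*u) du + (0) dv
  For the y component: f_2(F) = 2*v*(u - 5*v); d F_2 = (v) du + (u - 10*v) dv
  For the z component: f_3(F) = -6*u*v + 3*v - 3; d F_3 = (2*v) du + (2*u - 1) dv
Combining and collecting du, dv coefficients:
  coeff of du: -8*u^2*v - 10*u*v^2 + 4*u*v - 4*u - 10*v^3 + 6*v^2 - 6*v
  coeff of dv: -10*u^2*v - 30*u*v^2 + 12*u*v - 6*u + 100*v^3 - 3*v + 3
F^* omega = (-8*u^2*v - 10*u*v^2 + 4*u*v - 4*u - 10*v^3 + 6*v^2 - 6*v) du + (-10*u^2*v - 30*u*v^2 + 12*u*v - 6*u + 100*v^3 - 3*v + 3) dv.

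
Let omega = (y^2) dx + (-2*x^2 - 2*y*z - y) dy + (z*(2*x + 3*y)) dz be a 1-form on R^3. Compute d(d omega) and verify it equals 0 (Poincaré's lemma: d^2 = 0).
d(d omega) = 0

Step 1: d omega = sum_{i<j} (∂f_j/∂x_i - ∂f_i/∂x_j) dx_i ∧ dx_j:
  coeff of dx ∧ dy: -4*x - 2*y
  coeff of dx ∧ dz: 2*z
  coeff of dy ∧ dz: 2*y + 3*z
Step 2: Apply d again to each 2-form coefficient. The only possible 3-form in R^3 is dx ∧ dy ∧ dz, with coefficient
  ∂(coeff of dy∧dz)/∂x - ∂(coeff of dx∧dz)/∂y + ∂(coeff of dx∧dy)/∂z
  = ∂/∂x (2*y + 3*z) - ∂/∂y (2*z) + ∂/∂z (-4*x - 2*y).
Each of these terms simplifies to sums of mixed partials that cancel in pairs. The result is 0 (by equality of mixed partials for smooth functions — Schwarz / Clairaut).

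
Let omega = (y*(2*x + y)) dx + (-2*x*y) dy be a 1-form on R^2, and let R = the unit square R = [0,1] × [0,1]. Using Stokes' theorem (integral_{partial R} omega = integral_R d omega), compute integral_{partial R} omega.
integral_(partial R) omega = -3

Stokes: integral_partial_R omega = integral_R d omega with d omega = (∂Q/∂x - ∂P/∂y) dx ∧ dy.
  ∂Q/∂x = -2*y
  ∂P/∂y = 2*x + 2*y
  integrand = ∂Q/∂x - ∂P/∂y = -2*x - 4*y.
Integrating over R: integral_0^1 integral_0^1 (-2*x - 4*y) dx dy = -3.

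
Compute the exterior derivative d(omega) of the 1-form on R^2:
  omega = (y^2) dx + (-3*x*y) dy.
d(omega) = (-5*y) dx ∧ dy

For a 1-form omega = sum_i f_i dx_i, the exterior derivative is
  d(omega) = sum_{i < j} (∂f_j/∂x_i - ∂f_i/∂x_j) dx_i ∧ dx_j.
  coefficient of dx ∧ dy: ∂f_2/∂x - ∂f_1/∂y = ∂(-3*x*y)/∂x - ∂(y^2)/∂y = -5*y
Assembling: d(omega) = (-5*y) dx ∧ dy.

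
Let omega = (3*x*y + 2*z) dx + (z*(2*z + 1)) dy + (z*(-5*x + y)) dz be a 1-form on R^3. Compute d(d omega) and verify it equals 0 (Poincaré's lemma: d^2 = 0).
d(d omega) = 0

Step 1: d omega = sum_{i<j} (∂f_j/∂x_i - ∂f_i/∂x_j) dx_i ∧ dx_j:
  coeff of dx ∧ dy: -3*x
  coeff of dx ∧ dz: -5*z - 2
  coeff of dy ∧ dz: -3*z - 1
Step 2: Apply d again to each 2-form coefficient. The only possible 3-form in R^3 is dx ∧ dy ∧ dz, with coefficient
  ∂(coeff of dy∧dz)/∂x - ∂(coeff of dx∧dz)/∂y + ∂(coeff of dx∧dy)/∂z
  = ∂/∂x (-3*z - 1) - ∂/∂y (-5*z - 2) + ∂/∂z (-3*x).
Each of these terms simplifies to sums of mixed partials that cancel in pairs. The result is 0 (by equality of mixed partials for smooth functions — Schwarz / Clairaut).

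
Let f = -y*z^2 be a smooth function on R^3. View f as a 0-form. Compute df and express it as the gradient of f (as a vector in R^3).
df = (0) dx + (-z^2) dy + (-2*y*z) dz; grad f = (0, -z^2, -2*y*z)

For a 0-form f, d f = (∂f/∂x) dx + (∂f/∂y) dy + (∂f/∂z) dz. The components of the vector representation are exactly the entries of grad f in Cartesian coordinates:
  ∂f/∂x = 0
  ∂f/∂y = -z^2
  ∂f/∂z = -2*y*z.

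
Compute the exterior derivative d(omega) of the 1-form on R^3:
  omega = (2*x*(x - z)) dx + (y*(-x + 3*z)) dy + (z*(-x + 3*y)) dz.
d(omega) = (-y) dx ∧ dy + (2*x - z) dx ∧ dz + (-3*y + 3*z) dy ∧ dz

For a 1-form omega = sum_i f_i dx_i, the exterior derivative is
  d(omega) = sum_{i < j} (∂f_j/∂x_i - ∂f_i/∂x_j) dx_i ∧ dx_j.
  coefficient of dx ∧ dy: ∂f_2/∂x - ∂f_1/∂y = ∂(y*(-x + 3*z))/∂x - ∂(2*x*(x - z))/∂y = -y
  coefficient of dx ∧ dz: ∂f_3/∂x - ∂f_1/∂z = ∂(z*(-x + 3*y))/∂x - ∂(2*x*(x - z))/∂z = 2*x - z
  coefficient of dy ∧ dz: ∂f_3/∂y - ∂f_2/∂z = ∂(z*(-x + 3*y))/∂y - ∂(y*(-x + 3*z))/∂z = -3*y + 3*z
Assembling: d(omega) = (-y) dx ∧ dy + (2*x - z) dx ∧ dz + (-3*y + 3*z) dy ∧ dz.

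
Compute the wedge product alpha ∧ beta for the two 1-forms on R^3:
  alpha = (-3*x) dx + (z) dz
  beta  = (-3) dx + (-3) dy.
alpha ∧ beta = (9*x) dx ∧ dy + (3*z) dx ∧ dz + (3*z) dy ∧ dz

Distribute the wedge, using dx_i ∧ dx_j = -dx_j ∧ dx_i and dx_i ∧ dx_i = 0. For each pair (i, j) with i < j, the coefficient of dx_i ∧ dx_j in alpha ∧ beta is (alpha_i * beta_j - alpha_j * beta_i). Collecting: alpha ∧ beta = (9*x) dx ∧ dy + (3*z) dx ∧ dz + (3*z) dy ∧ dz.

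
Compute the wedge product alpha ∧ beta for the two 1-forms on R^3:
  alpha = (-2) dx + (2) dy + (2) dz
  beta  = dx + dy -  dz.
alpha ∧ beta = (-4) dx ∧ dy + (-4) dy ∧ dz

Distribute the wedge, using dx_i ∧ dx_j = -dx_j ∧ dx_i and dx_i ∧ dx_i = 0. For each pair (i, j) with i < j, the coefficient of dx_i ∧ dx_j in alpha ∧ beta is (alpha_i * beta_j - alpha_j * beta_i). Collecting: alpha ∧ beta = (-4) dx ∧ dy + (-4) dy ∧ dz.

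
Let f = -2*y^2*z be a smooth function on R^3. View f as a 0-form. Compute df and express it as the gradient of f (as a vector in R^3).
df = (0) dx + (-4*y*z) dy + (-2*y^2) dz; grad f = (0, -4*y*z, -2*y^2)

For a 0-form f, d f = (∂f/∂x) dx + (∂f/∂y) dy + (∂f/∂z) dz. The components of the vector representation are exactly the entries of grad f in Cartesian coordinates:
  ∂f/∂x = 0
  ∂f/∂y = -4*y*z
  ∂f/∂z = -2*y^2.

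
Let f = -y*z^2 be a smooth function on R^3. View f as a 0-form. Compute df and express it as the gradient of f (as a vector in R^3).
df = (0) dx + (-z^2) dy + (-2*y*z) dz; grad f = (0, -z^2, -2*y*z)

For a 0-form f, d f = (∂f/∂x) dx + (∂f/∂y) dy + (∂f/∂z) dz. The components of the vector representation are exactly the entries of grad f in Cartesian coordinates:
  ∂f/∂x = 0
  ∂f/∂y = -z^2
  ∂f/∂z = -2*y*z.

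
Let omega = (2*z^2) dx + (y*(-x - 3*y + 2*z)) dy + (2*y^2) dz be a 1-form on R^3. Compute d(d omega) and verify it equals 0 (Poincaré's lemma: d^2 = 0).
d(d omega) = 0

Step 1: d omega = sum_{i<j} (∂f_j/∂x_i - ∂f_i/∂x_j) dx_i ∧ dx_j:
  coeff of dx ∧ dy: -y
  coeff of dx ∧ dz: -4*z
  coeff of dy ∧ dz: 2*y
Step 2: Apply d again to each 2-form coefficient. The only possible 3-form in R^3 is dx ∧ dy ∧ dz, with coefficient
  ∂(coeff of dy∧dz)/∂x - ∂(coeff of dx∧dz)/∂y + ∂(coeff of dx∧dy)/∂z
  = ∂/∂x (2*y) - ∂/∂y (-4*z) + ∂/∂z (-y).
Each of these terms simplifies to sums of mixed partials that cancel in pairs. The result is 0 (by equality of mixed partials for smooth functions — Schwarz / Clairaut).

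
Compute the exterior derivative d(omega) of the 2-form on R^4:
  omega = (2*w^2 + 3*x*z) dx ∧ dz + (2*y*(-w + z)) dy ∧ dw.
d(omega) = (4*w) dx ∧ dz ∧ dw + (-2*y) dy ∧ dz ∧ dw

For a 2-form omega = sum_{i<j} g_{ij} dx_i ∧ dx_j, the exterior derivative is
  d(omega) = sum_{i<j} d(g_{ij}) ∧ dx_i ∧ dx_j = sum_{i<j, k} (∂g_{ij}/∂x_k) dx_k ∧ dx_i ∧ dx_j.
Expand each term, using dx_k ∧ dx_i ∧ dx_j = sgn(permutation) dx_{(a)} ∧ dx_{(b)} ∧ dx_{(c)} with (a < b < c) sorted:
  d(2*w^2 + 3*x*z) includes (∂/∂w)(2*w^2 + 3*x*z) dw = (4*w) dw, which multiplied by dx ∧ dz gives (4*w) dx ∧ dz ∧ dw
  d(2*y*(-w + z)) includes (∂/∂z)(2*y*(-w + z)) dz = (2*y) dz, which multiplied by dy ∧ dw gives (-2*y) dy ∧ dz ∧ dw
Collecting like 3-forms: d(omega) = (4*w) dx ∧ dz ∧ dw + (-2*y) dy ∧ dz ∧ dw.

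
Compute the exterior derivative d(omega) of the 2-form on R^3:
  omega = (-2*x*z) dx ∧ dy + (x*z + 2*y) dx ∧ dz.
d(omega) = (-2*x - 2) dx ∧ dy ∧ dz

For a 2-form omega = sum_{i<j} g_{ij} dx_i ∧ dx_j, the exterior derivative is
  d(omega) = sum_{i<j} d(g_{ij}) ∧ dx_i ∧ dx_j = sum_{i<j, k} (∂g_{ij}/∂x_k) dx_k ∧ dx_i ∧ dx_j.
Expand each term, using dx_k ∧ dx_i ∧ dx_j = sgn(permutation) dx_{(a)} ∧ dx_{(b)} ∧ dx_{(c)} with (a < b < c) sorted:
  d(-2*x*z) includes (∂/∂z)(-2*x*z) dz = (-2*x) dz, which multiplied by dx ∧ dy gives (-2*x) dx ∧ dy ∧ dz
  d(x*z + 2*y) includes (∂/∂y)(x*z + 2*y) dy = (2) dy, which multiplied by dx ∧ dz gives (-2) dx ∧ dy ∧ dz
Collecting like 3-forms: d(omega) = (-2*x - 2) dx ∧ dy ∧ dz.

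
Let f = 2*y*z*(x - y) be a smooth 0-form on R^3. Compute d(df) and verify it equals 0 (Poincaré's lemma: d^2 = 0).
d(df) = 0

Step 1: df = sum_i (∂f/∂x_i) dx_i = (2*y*z) dx + (2*z*(x - 2*y)) dy + (2*y*(x - y)) dz.
Step 2: Apply d again. Using the 1-form formula, the coefficient of dx ∧ dy in d(df) is ∂^2 f/∂x ∂y - ∂^2 f/∂y ∂x = (2*z) - (2*z) = 0 (equality of mixed partials for smooth f).
Similarly for dx ∧ dz and dy ∧ dz — all coefficients vanish. So d(df) = 0.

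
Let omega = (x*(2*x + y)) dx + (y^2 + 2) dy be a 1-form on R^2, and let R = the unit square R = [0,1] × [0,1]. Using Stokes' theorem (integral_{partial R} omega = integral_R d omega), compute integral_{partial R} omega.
integral_(partial R) omega = -1/2

Stokes: integral_partial_R omega = integral_R d omega with d omega = (∂Q/∂x - ∂P/∂y) dx ∧ dy.
  ∂Q/∂x = 0
  ∂P/∂y = x
  integrand = ∂Q/∂x - ∂P/∂y = -x.
Integrating over R: integral_0^1 integral_0^1 (-x) dx dy = -1/2.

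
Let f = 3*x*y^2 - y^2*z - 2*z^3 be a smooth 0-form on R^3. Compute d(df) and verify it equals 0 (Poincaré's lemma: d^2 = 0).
d(df) = 0

Step 1: df = sum_i (∂f/∂x_i) dx_i = (3*y^2) dx + (2*y*(3*x - z)) dy + (-y^2 - 6*z^2) dz.
Step 2: Apply d again. Using the 1-form formula, the coefficient of dx ∧ dy in d(df) is ∂^2 f/∂x ∂y - ∂^2 f/∂y ∂x = (6*y) - (6*y) = 0 (equality of mixed partials for smooth f).
Similarly for dx ∧ dz and dy ∧ dz — all coefficients vanish. So d(df) = 0.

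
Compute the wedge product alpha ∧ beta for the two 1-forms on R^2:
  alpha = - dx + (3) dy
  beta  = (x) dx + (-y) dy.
alpha ∧ beta = (-3*x + y) dx ∧ dy

Distribute the wedge, using dx_i ∧ dx_j = -dx_j ∧ dx_i and dx_i ∧ dx_i = 0. For each pair (i, j) with i < j, the coefficient of dx_i ∧ dx_j in alpha ∧ beta is (alpha_i * beta_j - alpha_j * beta_i). Collecting: alpha ∧ beta = (-3*x + y) dx ∧ dy.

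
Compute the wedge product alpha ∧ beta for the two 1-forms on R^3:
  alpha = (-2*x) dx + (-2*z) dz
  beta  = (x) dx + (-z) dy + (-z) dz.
alpha ∧ beta = (2*x*z) dx ∧ dy + (4*x*z) dx ∧ dz + (-2*z^2) dy ∧ dz

Distribute the wedge, using dx_i ∧ dx_j = -dx_j ∧ dx_i and dx_i ∧ dx_i = 0. For each pair (i, j) with i < j, the coefficient of dx_i ∧ dx_j in alpha ∧ beta is (alpha_i * beta_j - alpha_j * beta_i). Collecting: alpha ∧ beta = (2*x*z) dx ∧ dy + (4*x*z) dx ∧ dz + (-2*z^2) dy ∧ dz.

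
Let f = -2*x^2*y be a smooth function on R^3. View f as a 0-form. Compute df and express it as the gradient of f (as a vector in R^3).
df = (-4*x*y) dx + (-2*x^2) dy + (0) dz; grad f = (-4*x*y, -2*x^2, 0)

For a 0-form f, d f = (∂f/∂x) dx + (∂f/∂y) dy + (∂f/∂z) dz. The components of the vector representation are exactly the entries of grad f in Cartesian coordinates:
  ∂f/∂x = -4*x*y
  ∂f/∂y = -2*x^2
  ∂f/∂z = 0.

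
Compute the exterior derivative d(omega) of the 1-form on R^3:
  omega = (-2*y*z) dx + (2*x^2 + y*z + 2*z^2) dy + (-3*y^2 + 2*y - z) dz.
d(omega) = (4*x + 2*z) dx ∧ dy + (2*y) dx ∧ dz + (-7*y - 4*z + 2) dy ∧ dz

For a 1-form omega = sum_i f_i dx_i, the exterior derivative is
  d(omega) = sum_{i < j} (∂f_j/∂x_i - ∂f_i/∂x_j) dx_i ∧ dx_j.
  coefficient of dx ∧ dy: ∂f_2/∂x - ∂f_1/∂y = ∂(2*x^2 + y*z + 2*z^2)/∂x - ∂(-2*y*z)/∂y = 4*x + 2*z
  coefficient of dx ∧ dz: ∂f_3/∂x - ∂f_1/∂z = ∂(-3*y^2 + 2*y - z)/∂x - ∂(-2*y*z)/∂z = 2*y
  coefficient of dy ∧ dz: ∂f_3/∂y - ∂f_2/∂z = ∂(-3*y^2 + 2*y - z)/∂y - ∂(2*x^2 + y*z + 2*z^2)/∂z = -7*y - 4*z + 2
Assembling: d(omega) = (4*x + 2*z) dx ∧ dy + (2*y) dx ∧ dz + (-7*y - 4*z + 2) dy ∧ dz.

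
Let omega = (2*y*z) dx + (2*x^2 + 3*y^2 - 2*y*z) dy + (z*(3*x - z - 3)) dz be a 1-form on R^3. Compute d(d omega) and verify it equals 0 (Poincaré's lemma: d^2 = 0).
d(d omega) = 0

Step 1: d omega = sum_{i<j} (∂f_j/∂x_i - ∂f_i/∂x_j) dx_i ∧ dx_j:
  coeff of dx ∧ dy: 4*x - 2*z
  coeff of dx ∧ dz: -2*y + 3*z
  coeff of dy ∧ dz: 2*y
Step 2: Apply d again to each 2-form coefficient. The only possible 3-form in R^3 is dx ∧ dy ∧ dz, with coefficient
  ∂(coeff of dy∧dz)/∂x - ∂(coeff of dx∧dz)/∂y + ∂(coeff of dx∧dy)/∂z
  = ∂/∂x (2*y) - ∂/∂y (-2*y + 3*z) + ∂/∂z (4*x - 2*z).
Each of these terms simplifies to sums of mixed partials that cancel in pairs. The result is 0 (by equality of mixed partials for smooth functions — Schwarz / Clairaut).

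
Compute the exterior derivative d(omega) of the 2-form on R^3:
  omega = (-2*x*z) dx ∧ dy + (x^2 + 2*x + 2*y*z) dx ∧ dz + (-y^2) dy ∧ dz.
d(omega) = (-2*x - 2*z) dx ∧ dy ∧ dz

For a 2-form omega = sum_{i<j} g_{ij} dx_i ∧ dx_j, the exterior derivative is
  d(omega) = sum_{i<j} d(g_{ij}) ∧ dx_i ∧ dx_j = sum_{i<j, k} (∂g_{ij}/∂x_k) dx_k ∧ dx_i ∧ dx_j.
Expand each term, using dx_k ∧ dx_i ∧ dx_j = sgn(permutation) dx_{(a)} ∧ dx_{(b)} ∧ dx_{(c)} with (a < b < c) sorted:
  d(-2*x*z) includes (∂/∂z)(-2*x*z) dz = (-2*x) dz, which multiplied by dx ∧ dy gives (-2*x) dx ∧ dy ∧ dz
  d(x^2 + 2*x + 2*y*z) includes (∂/∂y)(x^2 + 2*x + 2*y*z) dy = (2*z) dy, which multiplied by dx ∧ dz gives (-2*z) dx ∧ dy ∧ dz
Collecting like 3-forms: d(omega) = (-2*x - 2*z) dx ∧ dy ∧ dz.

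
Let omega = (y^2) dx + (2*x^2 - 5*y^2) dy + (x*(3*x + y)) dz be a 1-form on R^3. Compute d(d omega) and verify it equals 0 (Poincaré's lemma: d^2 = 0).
d(d omega) = 0

Step 1: d omega = sum_{i<j} (∂f_j/∂x_i - ∂f_i/∂x_j) dx_i ∧ dx_j:
  coeff of dx ∧ dy: 4*x - 2*y
  coeff of dx ∧ dz: 6*x + y
  coeff of dy ∧ dz: x
Step 2: Apply d again to each 2-form coefficient. The only possible 3-form in R^3 is dx ∧ dy ∧ dz, with coefficient
  ∂(coeff of dy∧dz)/∂x - ∂(coeff of dx∧dz)/∂y + ∂(coeff of dx∧dy)/∂z
  = ∂/∂x (x) - ∂/∂y (6*x + y) + ∂/∂z (4*x - 2*y).
Each of these terms simplifies to sums of mixed partials that cancel in pairs. The result is 0 (by equality of mixed partials for smooth functions — Schwarz / Clairaut).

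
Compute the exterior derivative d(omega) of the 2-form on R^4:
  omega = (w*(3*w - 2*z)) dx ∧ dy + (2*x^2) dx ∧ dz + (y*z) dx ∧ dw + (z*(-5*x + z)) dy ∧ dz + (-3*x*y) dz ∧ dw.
d(omega) = (-2*w - 5*z) dx ∧ dy ∧ dz + (6*w - 3*z) dx ∧ dy ∧ dw + (-4*y) dx ∧ dz ∧ dw + (-3*x) dy ∧ dz ∧ dw

For a 2-form omega = sum_{i<j} g_{ij} dx_i ∧ dx_j, the exterior derivative is
  d(omega) = sum_{i<j} d(g_{ij}) ∧ dx_i ∧ dx_j = sum_{i<j, k} (∂g_{ij}/∂x_k) dx_k ∧ dx_i ∧ dx_j.
Expand each term, using dx_k ∧ dx_i ∧ dx_j = sgn(permutation) dx_{(a)} ∧ dx_{(b)} ∧ dx_{(c)} with (a < b < c) sorted:
  d(w*(3*w - 2*z)) includes (∂/∂z)(w*(3*w - 2*z)) dz = (-2*w) dz, which multiplied by dx ∧ dy gives (-2*w) dx ∧ dy ∧ dz
  d(w*(3*w - 2*z)) includes (∂/∂w)(w*(3*w - 2*z)) dw = (6*w - 2*z) dw, which multiplied by dx ∧ dy gives (6*w - 2*z) dx ∧ dy ∧ dw
  d(y*z) includes (∂/∂y)(y*z) dy = (z) dy, which multiplied by dx ∧ dw gives (-z) dx ∧ dy ∧ dw
  d(y*z) includes (∂/∂z)(y*z) dz = (y) dz, which multiplied by dx ∧ dw gives (-y) dx ∧ dz ∧ dw
  d(z*(-5*x + z)) includes (∂/∂x)(z*(-5*x + z)) dx = (-5*z) dx, which multiplied by dy ∧ dz gives (-5*z) dx ∧ dy ∧ dz
  d(-3*x*y) includes (∂/∂x)(-3*x*y) dx = (-3*y) dx, which multiplied by dz ∧ dw gives (-3*y) dx ∧ dz ∧ dw
  d(-3*x*y) includes (∂/∂y)(-3*x*y) dy = (-3*x) dy, which multiplied by dz ∧ dw gives (-3*x) dy ∧ dz ∧ dw
Collecting like 3-forms: d(omega) = (-2*w - 5*z) dx ∧ dy ∧ dz + (6*w - 3*z) dx ∧ dy ∧ dw + (-4*y) dx ∧ dz ∧ dw + (-3*x) dy ∧ dz ∧ dw.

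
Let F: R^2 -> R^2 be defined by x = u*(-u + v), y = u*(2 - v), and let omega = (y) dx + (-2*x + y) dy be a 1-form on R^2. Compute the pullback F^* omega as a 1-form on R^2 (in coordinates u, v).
F^* omega = (2*u*(v^2 - 3*v + 2)) du + (2*u^2*(-u + v)) dv

Using F^*(f dg) = (f ∘ F) d(g ∘ F), substitute each coordinate x_i by F_i(u, v) in f_i, and replace dx_i by d F_i = (∂F_i/∂u) du + (∂F_i/∂v) dv.
  For the x component: f_1(F) = u*(2 - v); d F_1 = (-2*u + v) du + (u) dv
  For the y component: f_2(F) = u*(2*u - 3*v + 2); d F_2 = (2 - v) du + (-u) dv
Combining and collecting du, dv coefficients:
  coeff of du: 2*u*(v^2 - 3*v + 2)
  coeff of dv: 2*u^2*(-u + v)
F^* omega = (2*u*(v^2 - 3*v + 2)) du + (2*u^2*(-u + v)) dv.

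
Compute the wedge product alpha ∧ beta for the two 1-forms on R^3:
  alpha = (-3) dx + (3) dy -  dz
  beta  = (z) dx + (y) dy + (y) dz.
alpha ∧ beta = (-3*y - 3*z) dx ∧ dy + (-3*y + z) dx ∧ dz + (4*y) dy ∧ dz

Distribute the wedge, using dx_i ∧ dx_j = -dx_j ∧ dx_i and dx_i ∧ dx_i = 0. For each pair (i, j) with i < j, the coefficient of dx_i ∧ dx_j in alpha ∧ beta is (alpha_i * beta_j - alpha_j * beta_i). Collecting: alpha ∧ beta = (-3*y - 3*z) dx ∧ dy + (-3*y + z) dx ∧ dz + (4*y) dy ∧ dz.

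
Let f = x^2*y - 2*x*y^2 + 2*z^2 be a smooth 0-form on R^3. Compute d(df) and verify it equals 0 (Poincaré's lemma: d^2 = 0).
d(df) = 0

Step 1: df = sum_i (∂f/∂x_i) dx_i = (2*y*(x - y)) dx + (x*(x - 4*y)) dy + (4*z) dz.
Step 2: Apply d again. Using the 1-form formula, the coefficient of dx ∧ dy in d(df) is ∂^2 f/∂x ∂y - ∂^2 f/∂y ∂x = (2*x - 4*y) - (2*x - 4*y) = 0 (equality of mixed partials for smooth f).
Similarly for dx ∧ dz and dy ∧ dz — all coefficients vanish. So d(df) = 0.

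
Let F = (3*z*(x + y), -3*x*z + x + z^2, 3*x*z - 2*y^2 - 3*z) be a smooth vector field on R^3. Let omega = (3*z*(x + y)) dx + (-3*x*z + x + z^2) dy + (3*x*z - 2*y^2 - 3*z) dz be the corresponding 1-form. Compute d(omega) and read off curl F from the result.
d(omega) = (3*x - 4*y - 2*z) dy ∧ dz + (3*x + 3*y - 3*z) dz ∧ dx + (1 - 6*z) dx ∧ dy; curl F = (3*x - 4*y - 2*z, 3*x + 3*y - 3*z, 1 - 6*z)

d omega = sum_{i<j} (∂f_j/∂x_i - ∂f_i/∂x_j) dx_i ∧ dx_j. Under the identification (dy ∧ dz, dz ∧ dx, dx ∧ dy) ↔ (e_x, e_y, e_z), the coefficients are exactly the components of curl F. Compute:
  ∂R/∂y - ∂Q/∂z = (-4*y) - (-3*x + 2*z) = 3*x - 4*y - 2*z
  ∂P/∂z - ∂R/∂x = (3*x + 3*y) - (3*z) = 3*x + 3*y - 3*z
  ∂Q/∂x - ∂P/∂y = (1 - 3*z) - (3*z) = 1 - 6*z.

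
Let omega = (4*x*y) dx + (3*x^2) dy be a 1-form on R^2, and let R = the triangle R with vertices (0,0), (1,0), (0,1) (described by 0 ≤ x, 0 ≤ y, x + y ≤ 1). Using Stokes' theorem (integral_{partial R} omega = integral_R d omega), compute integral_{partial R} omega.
integral_(partial R) omega = 1/3

Stokes: integral_partial_R omega = integral_R d omega with d omega = (∂Q/∂x - ∂P/∂y) dx ∧ dy.
  ∂Q/∂x = 6*x
  ∂P/∂y = 4*x
  integrand = ∂Q/∂x - ∂P/∂y = 2*x.
Integrating over R: integral_0^1 integral_0^{1-x} (2*x) dy dx = 1/3.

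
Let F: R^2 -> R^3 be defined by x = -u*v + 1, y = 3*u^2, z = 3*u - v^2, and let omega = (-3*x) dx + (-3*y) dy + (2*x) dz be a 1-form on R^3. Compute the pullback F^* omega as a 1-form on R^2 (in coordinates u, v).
F^* omega = (-54*u^3 - 3*u*v^2 - 6*u*v + 3*v + 6) du + (-3*u^2*v + 4*u*v^2 + 3*u - 4*v) dv

Using F^*(f dg) = (f ∘ F) d(g ∘ F), substitute each coordinate x_i by F_i(u, v) in f_i, and replace dx_i by d F_i = (∂F_i/∂u) du + (∂F_i/∂v) dv.
  For the x component: f_1(F) = 3*u*v - 3; d F_1 = (-v) du + (-u) dv
  For the y component: f_2(F) = -9*u^2; d F_2 = (6*u) du + (0) dv
  For the z component: f_3(F) = -2*u*v + 2; d F_3 = (3) du + (-2*v) dv
Combining and collecting du, dv coefficients:
  coeff of du: -54*u^3 - 3*u*v^2 - 6*u*v + 3*v + 6
  coeff of dv: -3*u^2*v + 4*u*v^2 + 3*u - 4*v
F^* omega = (-54*u^3 - 3*u*v^2 - 6*u*v + 3*v + 6) du + (-3*u^2*v + 4*u*v^2 + 3*u - 4*v) dv.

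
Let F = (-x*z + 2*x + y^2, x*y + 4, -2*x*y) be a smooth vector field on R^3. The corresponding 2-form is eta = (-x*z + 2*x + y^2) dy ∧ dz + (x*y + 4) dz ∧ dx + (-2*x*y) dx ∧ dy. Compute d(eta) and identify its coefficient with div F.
d(eta) = (x - z + 2) dx ∧ dy ∧ dz; div F = x - z + 2

For a 2-form in R^3 of the form above, applying d gives a 3-form with coefficient ∂P/∂x + ∂Q/∂y + ∂R/∂z:
  ∂P/∂x = 2 - z
  ∂Q/∂y = x
  ∂R/∂z = 0
Sum = x - z + 2, which is exactly div F.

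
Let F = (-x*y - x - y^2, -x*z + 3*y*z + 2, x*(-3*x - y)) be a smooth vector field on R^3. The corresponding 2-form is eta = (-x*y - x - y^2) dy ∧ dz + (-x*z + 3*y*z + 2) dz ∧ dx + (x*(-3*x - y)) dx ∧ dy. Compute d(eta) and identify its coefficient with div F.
d(eta) = (-y + 3*z - 1) dx ∧ dy ∧ dz; div F = -y + 3*z - 1

For a 2-form in R^3 of the form above, applying d gives a 3-form with coefficient ∂P/∂x + ∂Q/∂y + ∂R/∂z:
  ∂P/∂x = -y - 1
  ∂Q/∂y = 3*z
  ∂R/∂z = 0
Sum = -y + 3*z - 1, which is exactly div F.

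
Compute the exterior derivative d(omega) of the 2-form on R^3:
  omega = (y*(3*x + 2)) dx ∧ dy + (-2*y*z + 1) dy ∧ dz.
d(omega) = 0

For a 2-form omega = sum_{i<j} g_{ij} dx_i ∧ dx_j, the exterior derivative is
  d(omega) = sum_{i<j} d(g_{ij}) ∧ dx_i ∧ dx_j = sum_{i<j, k} (∂g_{ij}/∂x_k) dx_k ∧ dx_i ∧ dx_j.
Expand each term, using dx_k ∧ dx_i ∧ dx_j = sgn(permutation) dx_{(a)} ∧ dx_{(b)} ∧ dx_{(c)} with (a < b < c) sorted:

Collecting like 3-forms: d(omega) = 0.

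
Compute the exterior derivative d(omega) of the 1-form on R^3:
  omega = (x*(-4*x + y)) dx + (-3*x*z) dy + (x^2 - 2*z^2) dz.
d(omega) = (-x - 3*z) dx ∧ dy + (2*x) dx ∧ dz + (3*x) dy ∧ dz

For a 1-form omega = sum_i f_i dx_i, the exterior derivative is
  d(omega) = sum_{i < j} (∂f_j/∂x_i - ∂f_i/∂x_j) dx_i ∧ dx_j.
  coefficient of dx ∧ dy: ∂f_2/∂x - ∂f_1/∂y = ∂(-3*x*z)/∂x - ∂(x*(-4*x + y))/∂y = -x - 3*z
  coefficient of dx ∧ dz: ∂f_3/∂x - ∂f_1/∂z = ∂(x^2 - 2*z^2)/∂x - ∂(x*(-4*x + y))/∂z = 2*x
  coefficient of dy ∧ dz: ∂f_3/∂y - ∂f_2/∂z = ∂(x^2 - 2*z^2)/∂y - ∂(-3*x*z)/∂z = 3*x
Assembling: d(omega) = (-x - 3*z) dx ∧ dy + (2*x) dx ∧ dz + (3*x) dy ∧ dz.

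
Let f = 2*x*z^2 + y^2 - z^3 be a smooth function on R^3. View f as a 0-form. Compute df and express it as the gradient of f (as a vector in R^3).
df = (2*z^2) dx + (2*y) dy + (z*(4*x - 3*z)) dz; grad f = (2*z^2, 2*y, z*(4*x - 3*z))

For a 0-form f, d f = (∂f/∂x) dx + (∂f/∂y) dy + (∂f/∂z) dz. The components of the vector representation are exactly the entries of grad f in Cartesian coordinates:
  ∂f/∂x = 2*z^2
  ∂f/∂y = 2*y
  ∂f/∂z = z*(4*x - 3*z).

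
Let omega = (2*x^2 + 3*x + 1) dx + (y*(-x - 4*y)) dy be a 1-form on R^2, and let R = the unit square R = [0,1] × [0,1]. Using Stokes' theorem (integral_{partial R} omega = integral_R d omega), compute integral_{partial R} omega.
integral_(partial R) omega = -1/2

Stokes: integral_partial_R omega = integral_R d omega with d omega = (∂Q/∂x - ∂P/∂y) dx ∧ dy.
  ∂Q/∂x = -y
  ∂P/∂y = 0
  integrand = ∂Q/∂x - ∂P/∂y = -y.
Integrating over R: integral_0^1 integral_0^1 (-y) dx dy = -1/2.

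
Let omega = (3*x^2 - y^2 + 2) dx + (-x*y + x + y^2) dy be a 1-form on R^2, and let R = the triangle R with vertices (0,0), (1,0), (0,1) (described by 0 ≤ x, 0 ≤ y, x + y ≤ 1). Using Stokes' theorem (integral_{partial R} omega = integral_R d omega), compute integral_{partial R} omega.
integral_(partial R) omega = 2/3

Stokes: integral_partial_R omega = integral_R d omega with d omega = (∂Q/∂x - ∂P/∂y) dx ∧ dy.
  ∂Q/∂x = 1 - y
  ∂P/∂y = -2*y
  integrand = ∂Q/∂x - ∂P/∂y = y + 1.
Integrating over R: integral_0^1 integral_0^{1-x} (y + 1) dy dx = 2/3.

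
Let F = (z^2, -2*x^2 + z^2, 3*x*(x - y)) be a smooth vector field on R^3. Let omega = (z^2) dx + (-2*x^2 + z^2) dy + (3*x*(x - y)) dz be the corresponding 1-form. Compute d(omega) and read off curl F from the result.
d(omega) = (-3*x - 2*z) dy ∧ dz + (-6*x + 3*y + 2*z) dz ∧ dx + (-4*x) dx ∧ dy; curl F = (-3*x - 2*z, -6*x + 3*y + 2*z, -4*x)

d omega = sum_{i<j} (∂f_j/∂x_i - ∂f_i/∂x_j) dx_i ∧ dx_j. Under the identification (dy ∧ dz, dz ∧ dx, dx ∧ dy) ↔ (e_x, e_y, e_z), the coefficients are exactly the components of curl F. Compute:
  ∂R/∂y - ∂Q/∂z = (-3*x) - (2*z) = -3*x - 2*z
  ∂P/∂z - ∂R/∂x = (2*z) - (6*x - 3*y) = -6*x + 3*y + 2*z
  ∂Q/∂x - ∂P/∂y = (-4*x) - (0) = -4*x.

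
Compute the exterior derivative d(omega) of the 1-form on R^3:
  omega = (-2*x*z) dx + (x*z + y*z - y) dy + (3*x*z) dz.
d(omega) = (z) dx ∧ dy + (2*x + 3*z) dx ∧ dz + (-x - y) dy ∧ dz

For a 1-form omega = sum_i f_i dx_i, the exterior derivative is
  d(omega) = sum_{i < j} (∂f_j/∂x_i - ∂f_i/∂x_j) dx_i ∧ dx_j.
  coefficient of dx ∧ dy: ∂f_2/∂x - ∂f_1/∂y = ∂(x*z + y*z - y)/∂x - ∂(-2*x*z)/∂y = z
  coefficient of dx ∧ dz: ∂f_3/∂x - ∂f_1/∂z = ∂(3*x*z)/∂x - ∂(-2*x*z)/∂z = 2*x + 3*z
  coefficient of dy ∧ dz: ∂f_3/∂y - ∂f_2/∂z = ∂(3*x*z)/∂y - ∂(x*z + y*z - y)/∂z = -x - y
Assembling: d(omega) = (z) dx ∧ dy + (2*x + 3*z) dx ∧ dz + (-x - y) dy ∧ dz.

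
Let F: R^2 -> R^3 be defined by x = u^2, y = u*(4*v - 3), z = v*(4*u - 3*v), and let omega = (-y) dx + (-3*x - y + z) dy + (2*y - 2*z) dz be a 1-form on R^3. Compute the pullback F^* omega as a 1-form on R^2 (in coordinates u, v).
F^* omega = (-20*u^2*v + 15*u^2 - 12*u*v - 9*u + 12*v^3 + 9*v^2) du + (-12*u^3 - 12*u^2 + 12*u*v^2 + 36*u*v - 36*v^3) dv

Using F^*(f dg) = (f ∘ F) d(g ∘ F), substitute each coordinate x_i by F_i(u, v) in f_i, and replace dx_i by d F_i = (∂F_i/∂u) du + (∂F_i/∂v) dv.
  For the x component: f_1(F) = u*(3 - 4*v); d F_1 = (2*u) du + (0) dv
  For the y component: f_2(F) = -3*u^2 + 3*u - 3*v^2; d F_2 = (4*v - 3) du + (4*u) dv
  For the z component: f_3(F) = -6*u + 6*v^2; d F_3 = (4*v) du + (4*u - 6*v) dv
Combining and collecting du, dv coefficients:
  coeff of du: -20*u^2*v + 15*u^2 - 12*u*v - 9*u + 12*v^3 + 9*v^2
  coeff of dv: -12*u^3 - 12*u^2 + 12*u*v^2 + 36*u*v - 36*v^3
F^* omega = (-20*u^2*v + 15*u^2 - 12*u*v - 9*u + 12*v^3 + 9*v^2) du + (-12*u^3 - 12*u^2 + 12*u*v^2 + 36*u*v - 36*v^3) dv.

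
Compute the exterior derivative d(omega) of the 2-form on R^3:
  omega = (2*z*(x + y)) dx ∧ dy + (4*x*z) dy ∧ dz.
d(omega) = (2*x + 2*y + 4*z) dx ∧ dy ∧ dz

For a 2-form omega = sum_{i<j} g_{ij} dx_i ∧ dx_j, the exterior derivative is
  d(omega) = sum_{i<j} d(g_{ij}) ∧ dx_i ∧ dx_j = sum_{i<j, k} (∂g_{ij}/∂x_k) dx_k ∧ dx_i ∧ dx_j.
Expand each term, using dx_k ∧ dx_i ∧ dx_j = sgn(permutation) dx_{(a)} ∧ dx_{(b)} ∧ dx_{(c)} with (a < b < c) sorted:
  d(2*z*(x + y)) includes (∂/∂z)(2*z*(x + y)) dz = (2*x + 2*y) dz, which multiplied by dx ∧ dy gives (2*x + 2*y) dx ∧ dy ∧ dz
  d(4*x*z) includes (∂/∂x)(4*x*z) dx = (4*z) dx, which multiplied by dy ∧ dz gives (4*z) dx ∧ dy ∧ dz
Collecting like 3-forms: d(omega) = (2*x + 2*y + 4*z) dx ∧ dy ∧ dz.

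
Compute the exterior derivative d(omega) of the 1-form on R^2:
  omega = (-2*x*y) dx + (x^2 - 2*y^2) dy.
d(omega) = (4*x) dx ∧ dy

For a 1-form omega = sum_i f_i dx_i, the exterior derivative is
  d(omega) = sum_{i < j} (∂f_j/∂x_i - ∂f_i/∂x_j) dx_i ∧ dx_j.
  coefficient of dx ∧ dy: ∂f_2/∂x - ∂f_1/∂y = ∂(x^2 - 2*y^2)/∂x - ∂(-2*x*y)/∂y = 4*x
Assembling: d(omega) = (4*x) dx ∧ dy.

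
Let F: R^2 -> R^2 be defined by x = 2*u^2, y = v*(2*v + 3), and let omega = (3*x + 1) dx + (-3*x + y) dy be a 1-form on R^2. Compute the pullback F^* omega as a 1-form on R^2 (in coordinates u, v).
F^* omega = (24*u^3 + 4*u) du + (-24*u^2*v - 18*u^2 + 8*v^3 + 18*v^2 + 9*v) dv

Using F^*(f dg) = (f ∘ F) d(g ∘ F), substitute each coordinate x_i by F_i(u, v) in f_i, and replace dx_i by d F_i = (∂F_i/∂u) du + (∂F_i/∂v) dv.
  For the x component: f_1(F) = 6*u^2 + 1; d F_1 = (4*u) du + (0) dv
  For the y component: f_2(F) = -6*u^2 + 2*v^2 + 3*v; d F_2 = (0) du + (4*v + 3) dv
Combining and collecting du, dv coefficients:
  coeff of du: 24*u^3 + 4*u
  coeff of dv: -24*u^2*v - 18*u^2 + 8*v^3 + 18*v^2 + 9*v
F^* omega = (24*u^3 + 4*u) du + (-24*u^2*v - 18*u^2 + 8*v^3 + 18*v^2 + 9*v) dv.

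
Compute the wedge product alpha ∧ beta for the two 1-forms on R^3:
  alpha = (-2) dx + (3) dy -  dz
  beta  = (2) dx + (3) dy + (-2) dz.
alpha ∧ beta = (-12) dx ∧ dy + (6) dx ∧ dz + (-3) dy ∧ dz

Distribute the wedge, using dx_i ∧ dx_j = -dx_j ∧ dx_i and dx_i ∧ dx_i = 0. For each pair (i, j) with i < j, the coefficient of dx_i ∧ dx_j in alpha ∧ beta is (alpha_i * beta_j - alpha_j * beta_i). Collecting: alpha ∧ beta = (-12) dx ∧ dy + (6) dx ∧ dz + (-3) dy ∧ dz.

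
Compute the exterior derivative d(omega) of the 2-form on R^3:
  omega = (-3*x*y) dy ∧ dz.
d(omega) = (-3*y) dx ∧ dy ∧ dz

For a 2-form omega = sum_{i<j} g_{ij} dx_i ∧ dx_j, the exterior derivative is
  d(omega) = sum_{i<j} d(g_{ij}) ∧ dx_i ∧ dx_j = sum_{i<j, k} (∂g_{ij}/∂x_k) dx_k ∧ dx_i ∧ dx_j.
Expand each term, using dx_k ∧ dx_i ∧ dx_j = sgn(permutation) dx_{(a)} ∧ dx_{(b)} ∧ dx_{(c)} with (a < b < c) sorted:
  d(-3*x*y) includes (∂/∂x)(-3*x*y) dx = (-3*y) dx, which multiplied by dy ∧ dz gives (-3*y) dx ∧ dy ∧ dz
Collecting like 3-forms: d(omega) = (-3*y) dx ∧ dy ∧ dz.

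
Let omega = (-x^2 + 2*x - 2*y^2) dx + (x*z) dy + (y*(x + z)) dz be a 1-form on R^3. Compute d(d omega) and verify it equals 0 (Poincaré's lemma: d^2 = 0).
d(d omega) = 0

Step 1: d omega = sum_{i<j} (∂f_j/∂x_i - ∂f_i/∂x_j) dx_i ∧ dx_j:
  coeff of dx ∧ dy: 4*y + z
  coeff of dx ∧ dz: y
  coeff of dy ∧ dz: z
Step 2: Apply d again to each 2-form coefficient. The only possible 3-form in R^3 is dx ∧ dy ∧ dz, with coefficient
  ∂(coeff of dy∧dz)/∂x - ∂(coeff of dx∧dz)/∂y + ∂(coeff of dx∧dy)/∂z
  = ∂/∂x (z) - ∂/∂y (y) + ∂/∂z (4*y + z).
Each of these terms simplifies to sums of mixed partials that cancel in pairs. The result is 0 (by equality of mixed partials for smooth functions — Schwarz / Clairaut).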